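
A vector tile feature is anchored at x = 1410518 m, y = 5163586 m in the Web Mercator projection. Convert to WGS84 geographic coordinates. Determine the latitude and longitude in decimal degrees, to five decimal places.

R = 6378137 m. λ = x/R = 12.67089878°.
φ = 2·arctan(exp(y/R)) − 90° = 2·arctan(2.24695) − 90° = 42.01739842°.

lat 42.01740°, lon 12.67090°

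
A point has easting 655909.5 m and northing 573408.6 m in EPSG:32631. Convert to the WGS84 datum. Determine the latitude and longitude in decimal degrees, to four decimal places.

Zone 31N: λ₀ = 3°, k₀ = 0.9996, false easting 500000 m.
Meridian distance M = (N − FN)/k₀ = 573638.1 m.
Inverse transverse Mercator on WGS84 gives φ = 5.18610006°, λ = 4.40670013°.

lat 5.1861°, lon 4.4067°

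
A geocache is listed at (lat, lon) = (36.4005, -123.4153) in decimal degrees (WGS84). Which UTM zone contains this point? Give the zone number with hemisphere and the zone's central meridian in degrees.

Zone 10N, central meridian -123°

UTM zone = ⌊(λ + 180)/6⌋ + 1; -123.4153° ∈ [-126°, -120°) → zone 10.
Hemisphere: N (φ ≥ 0).
Central meridian λ₀ = 6×10 − 183 = -123°.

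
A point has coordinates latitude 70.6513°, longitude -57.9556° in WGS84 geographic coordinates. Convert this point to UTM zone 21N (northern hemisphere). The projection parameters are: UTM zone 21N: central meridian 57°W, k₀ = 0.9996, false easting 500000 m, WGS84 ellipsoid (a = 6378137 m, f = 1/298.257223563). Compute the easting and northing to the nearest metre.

E 464666 m, N 7838785 m

Zone 21 central meridian λ₀ = 6×21 − 183 = -57°; Δλ = -0.9556°.
Transverse Mercator on WGS84 with k₀ = 0.9996 gives E = 464665.505 m, N = 7838785.101 m.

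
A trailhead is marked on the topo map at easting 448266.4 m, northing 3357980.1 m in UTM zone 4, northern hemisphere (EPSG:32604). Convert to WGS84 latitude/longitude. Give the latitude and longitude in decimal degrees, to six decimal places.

Zone 4N: λ₀ = -159°, k₀ = 0.9996, false easting 500000 m.
Meridian distance M = (N − FN)/k₀ = 3359323.8 m.
Inverse transverse Mercator on WGS84 gives φ = 30.35259960°, λ = -159.53829953°.

lat 30.352600°, lon -159.538300°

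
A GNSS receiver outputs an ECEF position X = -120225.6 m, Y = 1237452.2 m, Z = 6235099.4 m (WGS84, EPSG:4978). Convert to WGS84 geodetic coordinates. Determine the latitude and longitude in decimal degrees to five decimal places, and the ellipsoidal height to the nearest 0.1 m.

lat 78.79670°, lon 95.54920°, h 280.0 m

λ = atan2(Y, X) = 95.54919825°; p = √(X²+Y²) = 1243278.8 m.
Bowring's method on WGS84 (a = 6378137 m, b = 6356752.314 m) gives φ = 78.79669961°, h = 279.960 m.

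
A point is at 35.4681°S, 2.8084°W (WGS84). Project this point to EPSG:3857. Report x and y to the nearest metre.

x -312630 m, y -4227677 m

Web Mercator is spherical with R = a = 6378137 m.
x = R·λ = 6378137 × -0.049015827 = -312629.658 m.
y = R·ln tan(π/4 + φ/2) = 6378137 × -0.662838918 = -4227677.427 m.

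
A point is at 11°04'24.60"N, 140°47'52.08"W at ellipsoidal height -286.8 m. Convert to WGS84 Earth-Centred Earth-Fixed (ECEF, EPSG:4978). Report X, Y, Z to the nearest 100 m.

WGS84: a = 6378137 m, e² = 0.006694380; N(φ) = a/√(1−e²sin²φ) = 6378924.708 m.
X = (N+h)·cosφ·cosλ = -4850905.954 m; Y = (N+h)·cosφ·sinλ = -3956612.524 m; Z = (N(1−e²)+h)·sinφ = 1216930.902 m.

X -4850900 m, Y -3956600 m, Z 1216900 m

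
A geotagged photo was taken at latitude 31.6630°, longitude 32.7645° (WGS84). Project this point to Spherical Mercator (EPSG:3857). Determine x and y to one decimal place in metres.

x 3647327.5 m, y 3719155.0 m

Web Mercator is spherical with R = a = 6378137 m.
x = R·λ = 6378137 × 0.571848403 = 3647327.456 m.
y = R·ln tan(π/4 + φ/2) = 6378137 × 0.583109924 = 3719154.980 m.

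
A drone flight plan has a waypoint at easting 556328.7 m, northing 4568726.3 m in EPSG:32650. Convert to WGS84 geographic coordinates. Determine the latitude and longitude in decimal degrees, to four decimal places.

Zone 50N: λ₀ = 117°, k₀ = 0.9996, false easting 500000 m.
Meridian distance M = (N − FN)/k₀ = 4570554.5 m.
Inverse transverse Mercator on WGS84 gives φ = 41.26799960°, λ = 117.67249953°.

lat 41.2680°, lon 117.6725°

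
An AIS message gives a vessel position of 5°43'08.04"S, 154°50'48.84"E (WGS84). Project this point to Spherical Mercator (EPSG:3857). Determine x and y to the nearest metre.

x 17237478 m, y -637685 m

Web Mercator is spherical with R = a = 6378137 m.
x = R·λ = 6378137 × 2.702588242 = 17237478.059 m.
y = R·ln tan(π/4 + φ/2) = 6378137 × -0.099979785 = -637684.767 m.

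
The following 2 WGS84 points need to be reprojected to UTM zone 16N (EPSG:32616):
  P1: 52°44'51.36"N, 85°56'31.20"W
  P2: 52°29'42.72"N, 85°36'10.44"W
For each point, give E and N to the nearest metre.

P1: E 571415 m, N 5844719 m; P2: E 594847 m, N 5817036 m

UTM zone 16N: λ₀ = -87°, k₀ = 0.9996.
P1 (52.7476°, -85.9420°) → (571415.060, 5844718.570) m.
P2 (52.4952°, -85.6029°) → (594847.341, 5817035.529) m.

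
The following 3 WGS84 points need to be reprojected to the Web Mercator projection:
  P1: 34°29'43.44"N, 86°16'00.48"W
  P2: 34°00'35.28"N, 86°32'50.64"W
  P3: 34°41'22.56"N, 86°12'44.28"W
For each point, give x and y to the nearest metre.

Web Mercator: x = R·λ, y = R·ln tan(π/4+φ/2), R = 6378137 m.
P1 (34.4954°, -86.2668°) → (-9603176.248, 4095517.709) m.
P2 (34.0098°, -86.5474°) → (-9634412.497, 4030118.003) m.
P3 (34.6896°, -86.2123°) → (-9597109.336, 4121778.623) m.

P1: x -9603176 m, y 4095518 m; P2: x -9634412 m, y 4030118 m; P3: x -9597109 m, y 4121779 m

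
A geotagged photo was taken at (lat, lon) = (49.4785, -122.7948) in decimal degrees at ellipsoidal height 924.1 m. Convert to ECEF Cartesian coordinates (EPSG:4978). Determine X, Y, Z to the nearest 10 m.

X -2249250 m, Y -3490850 m, Z 4826010 m

WGS84: a = 6378137 m, e² = 0.006694380; N(φ) = a/√(1−e²sin²φ) = 6390509.259 m.
X = (N+h)·cosφ·cosλ = -2249249.693 m; Y = (N+h)·cosφ·sinλ = -3490848.078 m; Z = (N(1−e²)+h)·sinφ = 4826005.986 m.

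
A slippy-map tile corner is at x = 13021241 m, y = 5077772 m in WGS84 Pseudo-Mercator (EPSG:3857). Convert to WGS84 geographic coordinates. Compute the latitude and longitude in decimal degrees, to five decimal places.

lat 41.44210°, lon 116.97180°

R = 6378137 m. λ = x/R = 116.97179809°.
φ = 2·arctan(exp(y/R)) − 90° = 2·arctan(2.21693) − 90° = 41.44210239°.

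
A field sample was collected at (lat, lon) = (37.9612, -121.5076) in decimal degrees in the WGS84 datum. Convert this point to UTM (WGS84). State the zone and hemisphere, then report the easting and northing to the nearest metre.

Zone 10N: E 631101 m, N 4202561 m

Longitude -121.5076° lies in the 6° band [-126°, -120°), giving zone 10; latitude is north of the equator, so 10N.
Zone 10 central meridian λ₀ = 6×10 − 183 = -123°; Δλ = +1.4924°.
Transverse Mercator on WGS84 with k₀ = 0.9996 gives E = 631101.381 m, N = 4202560.508 m.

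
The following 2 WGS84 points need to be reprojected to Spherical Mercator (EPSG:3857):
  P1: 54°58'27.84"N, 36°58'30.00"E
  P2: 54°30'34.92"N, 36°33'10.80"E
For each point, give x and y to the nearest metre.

P1: x 4116038 m, y 7356899 m; P2: x 4069061 m, y 7267285 m

Web Mercator: x = R·λ, y = R·ln tan(π/4+φ/2), R = 6378137 m.
P1 (54.9744°, 36.9750°) → (4116038.172, 7356899.259) m.
P2 (54.5097°, 36.5530°) → (4069061.347, 7267284.508) m.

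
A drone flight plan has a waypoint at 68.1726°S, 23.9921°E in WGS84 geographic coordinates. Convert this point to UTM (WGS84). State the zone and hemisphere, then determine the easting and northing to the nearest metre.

Longitude 23.9921° lies in the 6° band [18°, 24°), giving zone 34; latitude is south of the equator, so 34S.
Zone 34 central meridian λ₀ = 6×34 − 183 = 21°; Δλ = +2.9921°.
Transverse Mercator on WGS84 with k₀ = 0.9996 gives E = 624110.987 m, N = 2434882.930 m.

Zone 34S: E 624111 m, N 2434883 m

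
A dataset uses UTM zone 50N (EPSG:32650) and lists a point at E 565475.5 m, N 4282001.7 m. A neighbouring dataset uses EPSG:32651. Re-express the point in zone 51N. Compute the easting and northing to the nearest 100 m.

E 43500 m, N 4294800 m

UTM 50N → geographic: φ = 38.68419979°, λ = 117.75280044°.
UTM 51N (λ₀ = 123°) forward: E = 43482.490 m, N = 4294818.963 m.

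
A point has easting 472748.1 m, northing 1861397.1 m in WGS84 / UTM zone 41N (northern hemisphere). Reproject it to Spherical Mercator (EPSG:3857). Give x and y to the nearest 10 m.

Unproject from UTM 41N (λ₀ = 63°) → φ = 16.83569986°, λ = 62.74419971°.
Web Mercator (R = 6378137 m): x = 6984652.362 m, y = 1901707.892 m.

x 6984650 m, y 1901710 m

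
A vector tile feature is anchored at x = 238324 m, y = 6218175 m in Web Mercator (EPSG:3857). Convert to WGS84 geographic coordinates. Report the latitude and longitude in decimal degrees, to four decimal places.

R = 6378137 m. λ = x/R = 2.14090092°.
φ = 2·arctan(exp(y/R)) − 90° = 2·arctan(2.65096) − 90° = 48.66479892°.

lat 48.6648°, lon 2.1409°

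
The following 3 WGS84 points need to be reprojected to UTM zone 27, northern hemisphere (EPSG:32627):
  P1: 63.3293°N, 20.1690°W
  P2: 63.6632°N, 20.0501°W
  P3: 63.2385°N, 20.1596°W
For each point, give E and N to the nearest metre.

UTM zone 27N: λ₀ = -21°, k₀ = 0.9996.
P1 (63.3293°, -20.1690°) → (541616.564, 7022549.409) m.
P2 (63.6632°, -20.0501°) → (547018.789, 7059833.806) m.
P3 (63.2385°, -20.1596°) → (542219.851, 7012439.115) m.

P1: E 541617 m, N 7022549 m; P2: E 547019 m, N 7059834 m; P3: E 542220 m, N 7012439 m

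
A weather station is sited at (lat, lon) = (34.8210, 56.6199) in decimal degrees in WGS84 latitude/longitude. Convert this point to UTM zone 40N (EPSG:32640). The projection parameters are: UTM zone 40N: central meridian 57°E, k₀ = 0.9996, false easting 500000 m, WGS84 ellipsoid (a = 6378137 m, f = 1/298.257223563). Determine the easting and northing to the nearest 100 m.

E 465200 m, N 3853300 m

Zone 40 central meridian λ₀ = 6×40 − 183 = 57°; Δλ = -0.3801°.
Transverse Mercator on WGS84 with k₀ = 0.9996 gives E = 465239.794 m, N = 3853258.776 m.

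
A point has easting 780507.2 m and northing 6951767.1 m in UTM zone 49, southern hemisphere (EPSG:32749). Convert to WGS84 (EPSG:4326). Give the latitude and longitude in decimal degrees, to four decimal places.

lat -27.5289°, lon 113.8400°

Zone 49S: λ₀ = 111°, k₀ = 0.9996, false easting 500000 m, false northing 10000000 m.
Meridian distance M = (N − FN)/k₀ = -3049452.7 m.
Inverse transverse Mercator on WGS84 gives φ = -27.52890008°, λ = 113.84000030°.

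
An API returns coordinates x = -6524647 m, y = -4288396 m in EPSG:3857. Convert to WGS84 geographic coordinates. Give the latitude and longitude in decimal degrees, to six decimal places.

R = 6378137 m. λ = x/R = -58.61190124°.
φ = 2·arctan(exp(y/R)) − 90° = 2·arctan(0.51050) − 90° = -35.91110179°.

lat -35.911102°, lon -58.611901°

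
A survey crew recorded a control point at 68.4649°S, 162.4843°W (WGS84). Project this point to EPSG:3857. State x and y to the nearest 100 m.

Web Mercator is spherical with R = a = 6378137 m.
x = R·λ = 6378137 × -2.835886018 = -18087669.538 m.
y = R·ln tan(π/4 + φ/2) = 6378137 × -1.659819535 = -10586556.387 m.

x -18087700 m, y -10586600 m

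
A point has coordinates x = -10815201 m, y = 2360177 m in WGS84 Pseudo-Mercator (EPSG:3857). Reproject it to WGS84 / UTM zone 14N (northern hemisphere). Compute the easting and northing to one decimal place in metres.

Web Mercator inverse (R = 6378137 m) → φ = 20.73389880°, λ = -97.15460359°.
UTM 14N forward: E = 692152.787 m, N = 2293793.735 m.

E 692152.8 m, N 2293793.7 m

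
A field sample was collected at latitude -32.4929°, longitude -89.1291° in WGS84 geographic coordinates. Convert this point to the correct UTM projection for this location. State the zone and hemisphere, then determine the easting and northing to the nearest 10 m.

Zone 16S: E 299960 m, N 6402930 m

Longitude -89.1291° lies in the 6° band [-90°, -84°), giving zone 16; latitude is south of the equator, so 16S.
Zone 16 central meridian λ₀ = 6×16 − 183 = -87°; Δλ = -2.1291°.
Transverse Mercator on WGS84 with k₀ = 0.9996 gives E = 299958.783 m, N = 6402930.750 m.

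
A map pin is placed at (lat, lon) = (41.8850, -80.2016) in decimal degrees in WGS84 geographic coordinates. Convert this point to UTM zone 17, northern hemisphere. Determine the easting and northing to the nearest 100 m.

Zone 17 central meridian λ₀ = 6×17 − 183 = -81°; Δλ = +0.7984°.
Transverse Mercator on WGS84 with k₀ = 0.9996 gives E = 566240.745 m, N = 4637316.175 m.

E 566200 m, N 4637300 m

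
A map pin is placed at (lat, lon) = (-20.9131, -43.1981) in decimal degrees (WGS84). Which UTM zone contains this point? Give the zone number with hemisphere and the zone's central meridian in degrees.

Zone 23S, central meridian -45°

UTM zone = ⌊(λ + 180)/6⌋ + 1; -43.1981° ∈ [-48°, -42°) → zone 23.
Hemisphere: S (φ < 0).
Central meridian λ₀ = 6×23 − 183 = -45°.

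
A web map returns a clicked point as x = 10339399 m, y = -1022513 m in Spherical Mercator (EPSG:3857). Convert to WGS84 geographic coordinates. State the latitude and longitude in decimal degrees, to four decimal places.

lat -9.1463°, lon 92.8804°

R = 6378137 m. λ = x/R = 92.88040150°.
φ = 2·arctan(exp(y/R)) − 90° = 2·arctan(0.85188) − 90° = -9.14629588°.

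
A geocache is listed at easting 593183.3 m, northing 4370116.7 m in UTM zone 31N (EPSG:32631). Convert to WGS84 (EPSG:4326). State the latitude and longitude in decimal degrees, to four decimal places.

lat 39.4756°, lon 4.0834°

Zone 31N: λ₀ = 3°, k₀ = 0.9996, false easting 500000 m.
Meridian distance M = (N − FN)/k₀ = 4371865.4 m.
Inverse transverse Mercator on WGS84 gives φ = 39.47559985°, λ = 4.08339998°.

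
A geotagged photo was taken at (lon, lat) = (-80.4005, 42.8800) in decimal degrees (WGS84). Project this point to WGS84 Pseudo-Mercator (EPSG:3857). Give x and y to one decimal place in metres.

x -8950142.7 m, y 5293724.4 m

Web Mercator is spherical with R = a = 6378137 m.
x = R·λ = 6378137 × -1.403253445 = -8950142.720 m.
y = R·ln tan(π/4 + φ/2) = 6378137 × 0.829979730 = 5293724.423 m.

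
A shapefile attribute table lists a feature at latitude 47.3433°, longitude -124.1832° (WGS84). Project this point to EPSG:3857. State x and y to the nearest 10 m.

Web Mercator is spherical with R = a = 6378137 m.
x = R·λ = 6378137 × -2.167405716 = -13824010.589 m.
y = R·ln tan(π/4 + φ/2) = 6378137 × 0.940445542 = 5998290.506 m.

x -13824010 m, y 5998290 m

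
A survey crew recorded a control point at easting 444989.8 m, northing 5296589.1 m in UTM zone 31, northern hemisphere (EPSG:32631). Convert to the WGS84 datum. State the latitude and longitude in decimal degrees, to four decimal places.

lat 47.8203°, lon 2.2651°

Zone 31N: λ₀ = 3°, k₀ = 0.9996, false easting 500000 m.
Meridian distance M = (N − FN)/k₀ = 5298708.6 m.
Inverse transverse Mercator on WGS84 gives φ = 47.82030026°, λ = 2.26509995°.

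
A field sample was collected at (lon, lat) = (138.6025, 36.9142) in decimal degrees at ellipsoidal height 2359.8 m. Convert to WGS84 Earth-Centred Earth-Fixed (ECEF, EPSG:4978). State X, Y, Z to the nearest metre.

WGS84: a = 6378137 m, e² = 0.006694380; N(φ) = a/√(1−e²sin²φ) = 6385852.409 m.
X = (N+h)·cosφ·cosλ = -3831418.079 m; Y = (N+h)·cosφ·sinλ = 3377552.309 m; Z = (N(1−e²)+h)·sinφ = 3811201.754 m.

X -3831418 m, Y 3377552 m, Z 3811202 m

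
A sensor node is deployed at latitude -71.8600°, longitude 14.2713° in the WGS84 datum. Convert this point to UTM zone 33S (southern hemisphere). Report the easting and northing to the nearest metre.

E 474679 m, N 2026530 m

Zone 33 central meridian λ₀ = 6×33 − 183 = 15°; Δλ = -0.7287°.
Transverse Mercator on WGS84 with k₀ = 0.9996 gives E = 474678.562 m, N = 2026530.187 m.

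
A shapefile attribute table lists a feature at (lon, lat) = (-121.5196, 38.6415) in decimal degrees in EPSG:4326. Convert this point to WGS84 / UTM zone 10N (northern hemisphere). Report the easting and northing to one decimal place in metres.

Zone 10 central meridian λ₀ = 6×10 − 183 = -123°; Δλ = +1.4804°.
Transverse Mercator on WGS84 with k₀ = 0.9996 gives E = 628837.984 m, N = 4278034.164 m.

E 628838.0 m, N 4278034.2 m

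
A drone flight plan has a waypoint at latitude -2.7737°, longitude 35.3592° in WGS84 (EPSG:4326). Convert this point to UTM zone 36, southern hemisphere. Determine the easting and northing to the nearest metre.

Zone 36 central meridian λ₀ = 6×36 − 183 = 33°; Δλ = +2.3592°.
Transverse Mercator on WGS84 with k₀ = 0.9996 gives E = 762288.671 m, N = 9693158.983 m.

E 762289 m, N 9693159 m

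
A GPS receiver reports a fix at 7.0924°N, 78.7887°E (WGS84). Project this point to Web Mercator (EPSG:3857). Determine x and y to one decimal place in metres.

x 8770718.0 m, y 791546.4 m

Web Mercator is spherical with R = a = 6378137 m.
x = R·λ = 6378137 × 1.375122228 = 8770717.964 m.
y = R·ln tan(π/4 + φ/2) = 6378137 × 0.124103074 = 791546.411 m.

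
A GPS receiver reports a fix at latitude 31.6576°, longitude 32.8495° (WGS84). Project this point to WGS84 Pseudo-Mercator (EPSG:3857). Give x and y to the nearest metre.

x 3656790 m, y 3718449 m

Web Mercator is spherical with R = a = 6378137 m.
x = R·λ = 6378137 × 0.573331933 = 3656789.613 m.
y = R·ln tan(π/4 + φ/2) = 6378137 × 0.582999197 = 3718448.750 m.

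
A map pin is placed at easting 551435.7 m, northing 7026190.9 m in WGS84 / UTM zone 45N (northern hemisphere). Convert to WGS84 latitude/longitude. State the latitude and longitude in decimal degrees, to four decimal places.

lat 63.3607°, lon 88.0282°

Zone 45N: λ₀ = 87°, k₀ = 0.9996, false easting 500000 m.
Meridian distance M = (N − FN)/k₀ = 7029002.5 m.
Inverse transverse Mercator on WGS84 gives φ = 63.36069976°, λ = 88.02820051°.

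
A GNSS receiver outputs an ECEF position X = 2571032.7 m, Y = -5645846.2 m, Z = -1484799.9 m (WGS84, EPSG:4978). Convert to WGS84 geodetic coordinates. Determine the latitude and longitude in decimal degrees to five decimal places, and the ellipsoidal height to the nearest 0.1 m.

λ = atan2(Y, X) = -65.51620030°; p = √(X²+Y²) = 6203691.5 m.
Bowring's method on WGS84 (a = 6378137 m, b = 6356752.314 m) gives φ = -13.54739979°, h = 1931.399 m.

lat -13.54740°, lon -65.51620°, h 1931.4 m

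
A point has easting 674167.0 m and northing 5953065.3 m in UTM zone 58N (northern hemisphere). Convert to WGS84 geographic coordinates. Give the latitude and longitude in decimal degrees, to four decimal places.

lat 53.6972°, lon 167.6382°

Zone 58N: λ₀ = 165°, k₀ = 0.9996, false easting 500000 m.
Meridian distance M = (N − FN)/k₀ = 5955447.5 m.
Inverse transverse Mercator on WGS84 gives φ = 53.69719999°, λ = 167.63820035°.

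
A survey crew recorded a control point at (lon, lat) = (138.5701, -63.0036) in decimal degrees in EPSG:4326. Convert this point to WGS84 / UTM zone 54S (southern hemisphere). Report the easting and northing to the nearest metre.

E 376956 m, N 3011684 m

Zone 54 central meridian λ₀ = 6×54 − 183 = 141°; Δλ = -2.4299°.
Transverse Mercator on WGS84 with k₀ = 0.9996 gives E = 376956.198 m, N = 3011684.365 m.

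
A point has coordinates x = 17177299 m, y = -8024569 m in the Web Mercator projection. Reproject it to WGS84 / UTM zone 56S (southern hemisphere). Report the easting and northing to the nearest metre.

Web Mercator inverse (R = 6378137 m) → φ = -58.27150107°, λ = 154.30630232°.
UTM 56S forward: E = 576626.221 m, N = 3540319.123 m.

E 576626 m, N 3540319 m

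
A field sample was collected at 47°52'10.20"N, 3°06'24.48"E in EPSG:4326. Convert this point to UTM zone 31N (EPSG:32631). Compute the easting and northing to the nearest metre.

E 507987 m, N 5301801 m

Zone 31 central meridian λ₀ = 6×31 − 183 = 3°; Δλ = +0.1068°.
Transverse Mercator on WGS84 with k₀ = 0.9996 gives E = 507986.871 m, N = 5301801.378 m.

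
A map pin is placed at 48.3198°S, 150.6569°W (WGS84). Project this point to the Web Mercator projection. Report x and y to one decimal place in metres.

x -16771049.4 m, y -6160224.0 m

Web Mercator is spherical with R = a = 6378137 m.
x = R·λ = 6378137 × -2.629458946 = -16771049.392 m.
y = R·ln tan(π/4 + φ/2) = 6378137 × -0.965834385 = -6160224.025 m.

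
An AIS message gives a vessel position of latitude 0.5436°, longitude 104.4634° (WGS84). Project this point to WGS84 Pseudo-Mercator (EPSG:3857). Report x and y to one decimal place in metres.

Web Mercator is spherical with R = a = 6378137 m.
x = R·λ = 6378137 × 1.823230278 = 11628812.495 m.
y = R·ln tan(π/4 + φ/2) = 6378137 × 0.009487752 = 60514.183 m.

x 11628812.5 m, y 60514.2 m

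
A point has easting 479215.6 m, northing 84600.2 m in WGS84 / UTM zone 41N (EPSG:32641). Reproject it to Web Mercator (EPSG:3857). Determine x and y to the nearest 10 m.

x 6992330 m, y 85210 m

Unproject from UTM 41N (λ₀ = 63°) → φ = 0.76540000°, λ = 62.81319962°.
Web Mercator (R = 6378137 m): x = 6992333.397 m, y = 85206.472 m.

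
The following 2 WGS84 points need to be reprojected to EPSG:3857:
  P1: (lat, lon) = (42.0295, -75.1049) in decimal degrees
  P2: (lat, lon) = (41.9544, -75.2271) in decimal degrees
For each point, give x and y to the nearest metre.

P1: x -8360639 m, y 5165399 m; P2: x -8374242 m, y 5154151 m

Web Mercator: x = R·λ, y = R·ln tan(π/4+φ/2), R = 6378137 m.
P1 (42.0295°, -75.1049°) → (-8360639.224, 5165399.426) m.
P2 (41.9544°, -75.2271°) → (-8374242.466, 5154151.231) m.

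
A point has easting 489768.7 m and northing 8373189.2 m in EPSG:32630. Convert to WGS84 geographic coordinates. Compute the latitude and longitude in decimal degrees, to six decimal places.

Zone 30N: λ₀ = -3°, k₀ = 0.9996, false easting 500000 m.
Meridian distance M = (N − FN)/k₀ = 8376539.8 m.
Inverse transverse Mercator on WGS84 gives φ = 75.44410011°, λ = -3.36469940°.

lat 75.444100°, lon -3.364699°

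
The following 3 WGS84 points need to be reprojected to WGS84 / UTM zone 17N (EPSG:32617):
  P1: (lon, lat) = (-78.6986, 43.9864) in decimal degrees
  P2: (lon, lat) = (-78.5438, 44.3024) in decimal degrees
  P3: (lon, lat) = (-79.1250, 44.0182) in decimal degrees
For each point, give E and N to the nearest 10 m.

P1: E 684560 m, N 4872940 m; P2: E 695920 m, N 4908390 m; P3: E 650280 m, N 4875600 m

UTM zone 17N: λ₀ = -81°, k₀ = 0.9996.
P1 (43.9864°, -78.6986°) → (684556.673, 4872937.179) m.
P2 (44.3024°, -78.5438°) → (695922.256, 4908394.653) m.
P3 (44.0182°, -79.1250°) → (650281.460, 4875603.299) m.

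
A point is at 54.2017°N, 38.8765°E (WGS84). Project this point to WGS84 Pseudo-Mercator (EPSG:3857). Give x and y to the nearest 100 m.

Web Mercator is spherical with R = a = 6378137 m.
x = R·λ = 6378137 × 0.678522927 = 4327712.184 m.
y = R·ln tan(π/4 + φ/2) = 6378137 × 1.130180926 = 7208448.783 m.

x 4327700 m, y 7208400 m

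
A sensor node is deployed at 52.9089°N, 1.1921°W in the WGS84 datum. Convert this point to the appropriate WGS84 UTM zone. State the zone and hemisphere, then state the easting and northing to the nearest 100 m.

Zone 30N: E 621600 m, N 5863700 m

Longitude -1.1921° lies in the 6° band [-6°, 0°), giving zone 30; latitude is north of the equator, so 30N.
Zone 30 central meridian λ₀ = 6×30 − 183 = -3°; Δλ = +1.8079°.
Transverse Mercator on WGS84 with k₀ = 0.9996 gives E = 621578.581 m, N = 5863666.754 m.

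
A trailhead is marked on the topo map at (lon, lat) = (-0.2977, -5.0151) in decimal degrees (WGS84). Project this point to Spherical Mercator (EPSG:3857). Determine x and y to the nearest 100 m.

x -33100 m, y -559000 m

Web Mercator is spherical with R = a = 6378137 m.
x = R·λ = 6378137 × -0.005195845 = -33139.812 m.
y = R·ln tan(π/4 + φ/2) = 6378137 × -0.087641990 = -558992.622 m.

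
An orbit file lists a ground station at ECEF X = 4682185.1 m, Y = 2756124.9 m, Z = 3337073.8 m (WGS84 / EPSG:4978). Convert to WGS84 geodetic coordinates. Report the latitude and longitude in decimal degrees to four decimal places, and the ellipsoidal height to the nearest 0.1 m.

lat 31.7303°, lon 30.4828°, h 3880.6 m

λ = atan2(Y, X) = 30.48280037°; p = √(X²+Y²) = 5433146.6 m.
Bowring's method on WGS84 (a = 6378137 m, b = 6356752.314 m) gives φ = 31.73030005°, h = 3880.616 m.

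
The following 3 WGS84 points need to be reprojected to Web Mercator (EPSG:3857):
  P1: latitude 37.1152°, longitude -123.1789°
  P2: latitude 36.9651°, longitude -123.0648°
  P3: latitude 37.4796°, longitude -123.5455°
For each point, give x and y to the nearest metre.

P1: x -13712212 m, y 4455176 m; P2: x -13699511 m, y 4434243 m; P3: x -13753022 m, y 4506169 m

Web Mercator: x = R·λ, y = R·ln tan(π/4+φ/2), R = 6378137 m.
P1 (37.1152°, -123.1789°) → (-13712212.424, 4455176.369) m.
P2 (36.9651°, -123.0648°) → (-13699510.871, 4434243.293) m.
P3 (37.4796°, -123.5455°) → (-13753022.150, 4506169.355) m.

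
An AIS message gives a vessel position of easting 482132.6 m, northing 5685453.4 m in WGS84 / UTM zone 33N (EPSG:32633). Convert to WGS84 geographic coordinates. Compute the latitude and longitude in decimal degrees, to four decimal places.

Zone 33N: λ₀ = 15°, k₀ = 0.9996, false easting 500000 m.
Meridian distance M = (N − FN)/k₀ = 5687728.5 m.
Inverse transverse Mercator on WGS84 gives φ = 51.32009994°, λ = 14.74359992°.

lat 51.3201°, lon 14.7436°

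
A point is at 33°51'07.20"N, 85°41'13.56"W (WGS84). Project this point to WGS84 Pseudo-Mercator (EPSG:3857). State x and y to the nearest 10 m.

Web Mercator is spherical with R = a = 6378137 m.
x = R·λ = 6378137 × -1.495522021 = -9538644.340 m.
y = R·ln tan(π/4 + φ/2) = 6378137 × 0.628545061 = 4008946.512 m.

x -9538640 m, y 4008950 m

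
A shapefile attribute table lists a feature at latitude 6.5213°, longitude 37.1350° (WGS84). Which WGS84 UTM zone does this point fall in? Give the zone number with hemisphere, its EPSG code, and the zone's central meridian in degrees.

UTM zone = ⌊(λ + 180)/6⌋ + 1; 37.1350° ∈ [36°, 42°) → zone 37.
Hemisphere: N (φ ≥ 0).
Central meridian λ₀ = 6×37 − 183 = 39°.
EPSG code: 32637.

Zone 37N (EPSG:32637), central meridian 39°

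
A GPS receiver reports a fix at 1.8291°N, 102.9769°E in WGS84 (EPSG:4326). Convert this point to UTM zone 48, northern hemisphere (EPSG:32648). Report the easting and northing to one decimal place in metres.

E 274946.6 m, N 202298.1 m

Zone 48 central meridian λ₀ = 6×48 − 183 = 105°; Δλ = -2.0231°.
Transverse Mercator on WGS84 with k₀ = 0.9996 gives E = 274946.569 m, N = 202298.058 m.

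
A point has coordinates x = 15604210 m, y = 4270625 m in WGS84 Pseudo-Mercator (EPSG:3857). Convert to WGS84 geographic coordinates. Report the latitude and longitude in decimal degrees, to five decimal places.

R = 6378137 m. λ = x/R = 140.17500340°.
φ = 2·arctan(exp(y/R)) − 90° = 2·arctan(1.95340) − 90° = 35.78169960°.

lat 35.78170°, lon 140.17500°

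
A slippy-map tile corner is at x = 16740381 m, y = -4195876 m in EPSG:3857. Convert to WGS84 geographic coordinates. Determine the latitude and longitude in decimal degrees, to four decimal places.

R = 6378137 m. λ = x/R = 150.38140114°.
φ = 2·arctan(exp(y/R)) − 90° = 2·arctan(0.51796) − 90° = -35.23509728°.

lat -35.2351°, lon 150.3814°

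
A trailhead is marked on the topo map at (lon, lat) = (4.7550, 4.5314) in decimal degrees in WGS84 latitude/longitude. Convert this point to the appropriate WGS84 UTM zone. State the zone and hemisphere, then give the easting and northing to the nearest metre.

Longitude 4.7550° lies in the 6° band [0°, 6°), giving zone 31; latitude is north of the equator, so 31N.
Zone 31 central meridian λ₀ = 6×31 − 183 = 3°; Δλ = +1.7550°.
Transverse Mercator on WGS84 with k₀ = 0.9996 gives E = 694711.467 m, N = 501101.979 m.

Zone 31N: E 694711 m, N 501102 m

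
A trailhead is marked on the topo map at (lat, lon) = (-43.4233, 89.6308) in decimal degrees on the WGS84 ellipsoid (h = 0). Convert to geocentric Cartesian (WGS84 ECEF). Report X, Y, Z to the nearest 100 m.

WGS84: a = 6378137 m, e² = 0.006694380; N(φ) = a/√(1−e²sin²φ) = 6388248.218 m.
X = (N+h)·cosφ·cosλ = 29897.234 m; Y = (N+h)·cosφ·sinλ = 4639657.683 m; Z = (N(1−e²)+h)·sinφ = -4361776.561 m.

X 29900 m, Y 4639700 m, Z -4361800 m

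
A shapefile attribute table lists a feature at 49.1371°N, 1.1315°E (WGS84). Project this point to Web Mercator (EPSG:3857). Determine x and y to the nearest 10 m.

x 125960 m, y 6298160 m

Web Mercator is spherical with R = a = 6378137 m.
x = R·λ = 6378137 × 0.019748400 = 125958.004 m.
y = R·ln tan(π/4 + φ/2) = 6378137 × 0.987460209 = 6298156.494 m.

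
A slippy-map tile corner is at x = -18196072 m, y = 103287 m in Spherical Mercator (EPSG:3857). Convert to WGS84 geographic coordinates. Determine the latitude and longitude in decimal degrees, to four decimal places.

lat 0.9278°, lon -163.4581°

R = 6378137 m. λ = x/R = -163.45809589°.
φ = 2·arctan(exp(y/R)) − 90° = 2·arctan(1.01633) − 90° = 0.92780236°.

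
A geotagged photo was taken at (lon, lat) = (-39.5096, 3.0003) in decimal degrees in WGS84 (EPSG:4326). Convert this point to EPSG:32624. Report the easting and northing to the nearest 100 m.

Zone 24 central meridian λ₀ = 6×24 − 183 = -39°; Δλ = -0.5096°.
Transverse Mercator on WGS84 with k₀ = 0.9996 gives E = 443370.741 m, N = 331639.521 m.

E 443400 m, N 331600 m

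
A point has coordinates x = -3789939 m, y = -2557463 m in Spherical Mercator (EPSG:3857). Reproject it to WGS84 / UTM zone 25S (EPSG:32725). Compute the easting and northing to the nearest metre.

E 392359 m, N 7524505 m

Web Mercator inverse (R = 6378137 m) → φ = -22.38209869°, λ = -34.04560130°.
UTM 25S forward: E = 392359.397 m, N = 7524505.062 m.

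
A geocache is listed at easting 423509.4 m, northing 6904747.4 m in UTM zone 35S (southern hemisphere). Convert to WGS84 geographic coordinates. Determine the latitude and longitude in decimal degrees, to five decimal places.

Zone 35S: λ₀ = 27°, k₀ = 0.9996, false easting 500000 m, false northing 10000000 m.
Meridian distance M = (N − FN)/k₀ = -3096491.2 m.
Inverse transverse Mercator on WGS84 gives φ = -27.98019981°, λ = 26.22219957°.

lat -27.98020°, lon 26.22220°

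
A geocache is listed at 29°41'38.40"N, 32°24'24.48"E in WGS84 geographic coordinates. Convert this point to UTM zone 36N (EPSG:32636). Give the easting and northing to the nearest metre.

Zone 36 central meridian λ₀ = 6×36 − 183 = 33°; Δλ = -0.5932°.
Transverse Mercator on WGS84 with k₀ = 0.9996 gives E = 442611.998 m, N = 3285026.026 m.

E 442612 m, N 3285026 m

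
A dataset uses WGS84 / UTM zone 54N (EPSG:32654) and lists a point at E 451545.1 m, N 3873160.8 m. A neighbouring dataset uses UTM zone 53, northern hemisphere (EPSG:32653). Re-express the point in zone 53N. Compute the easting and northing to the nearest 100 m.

E 999300 m, N 3886700 m

UTM 54N → geographic: φ = 34.99990033°, λ = 140.46900029°.
UTM 53N (λ₀ = 135°) forward: E = 999316.852 m, N = 3886725.117 m.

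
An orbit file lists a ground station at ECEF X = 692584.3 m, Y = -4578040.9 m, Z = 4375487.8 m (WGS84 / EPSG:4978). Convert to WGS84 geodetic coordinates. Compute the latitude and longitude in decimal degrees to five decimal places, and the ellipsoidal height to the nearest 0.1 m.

λ = atan2(Y, X) = -81.39729953°; p = √(X²+Y²) = 4630133.0 m.
Bowring's method on WGS84 (a = 6378137 m, b = 6356752.314 m) gives φ = 43.57239980°, h = 2458.734 m.

lat 43.57240°, lon -81.39730°, h 2458.7 m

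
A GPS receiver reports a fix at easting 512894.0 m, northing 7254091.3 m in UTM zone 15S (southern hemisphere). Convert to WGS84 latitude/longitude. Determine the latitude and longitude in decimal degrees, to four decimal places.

Zone 15S: λ₀ = -93°, k₀ = 0.9996, false easting 500000 m, false northing 10000000 m.
Meridian distance M = (N − FN)/k₀ = -2747007.5 m.
Inverse transverse Mercator on WGS84 gives φ = -24.82800017°, λ = -92.87239954°.

lat -24.8280°, lon -92.8724°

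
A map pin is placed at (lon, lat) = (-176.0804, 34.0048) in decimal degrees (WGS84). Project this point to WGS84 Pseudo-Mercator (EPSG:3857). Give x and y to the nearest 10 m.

x -19601180 m, y 4029450 m

Web Mercator is spherical with R = a = 6378137 m.
x = R·λ = 6378137 × -3.073182728 = -19601180.467 m.
y = R·ln tan(π/4 + φ/2) = 6378137 × 0.631759175 = 4029446.567 m.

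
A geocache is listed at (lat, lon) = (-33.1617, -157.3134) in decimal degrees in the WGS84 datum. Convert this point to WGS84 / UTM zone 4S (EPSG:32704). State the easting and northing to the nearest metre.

Zone 4 central meridian λ₀ = 6×4 − 183 = -159°; Δλ = +1.6866°.
Transverse Mercator on WGS84 with k₀ = 0.9996 gives E = 657276.314 m, N = 6329520.293 m.

E 657276 m, N 6329520 m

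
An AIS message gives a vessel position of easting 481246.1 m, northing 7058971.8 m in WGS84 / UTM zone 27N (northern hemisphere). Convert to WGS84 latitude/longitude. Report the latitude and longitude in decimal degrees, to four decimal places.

lat 63.6581°, lon -21.3788°

Zone 27N: λ₀ = -21°, k₀ = 0.9996, false easting 500000 m.
Meridian distance M = (N − FN)/k₀ = 7061796.5 m.
Inverse transverse Mercator on WGS84 gives φ = 63.65810028°, λ = -21.37879997°.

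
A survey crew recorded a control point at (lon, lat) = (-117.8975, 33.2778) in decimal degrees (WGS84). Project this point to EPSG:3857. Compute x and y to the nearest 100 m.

Web Mercator is spherical with R = a = 6378137 m.
x = R·λ = 6378137 × -2.057699555 = -13124289.666 m.
y = R·ln tan(π/4 + φ/2) = 6378137 × 0.616517893 = 3932235.585 m.

x -13124300 m, y 3932200 m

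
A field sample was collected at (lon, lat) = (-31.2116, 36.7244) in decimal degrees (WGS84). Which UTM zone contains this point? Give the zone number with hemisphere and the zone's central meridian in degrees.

UTM zone = ⌊(λ + 180)/6⌋ + 1; -31.2116° ∈ [-36°, -30°) → zone 25.
Hemisphere: N (φ ≥ 0).
Central meridian λ₀ = 6×25 − 183 = -33°.

Zone 25N, central meridian -33°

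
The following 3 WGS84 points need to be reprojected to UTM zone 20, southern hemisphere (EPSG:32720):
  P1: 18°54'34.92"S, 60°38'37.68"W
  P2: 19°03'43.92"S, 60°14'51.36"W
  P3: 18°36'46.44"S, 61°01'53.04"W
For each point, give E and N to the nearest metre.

UTM zone 20S: λ₀ = -63°, k₀ = 0.9996.
P1 (-18.9097°, -60.6438°) → (748178.897, 7907509.573) m.
P2 (-19.0622°, -60.2476°) → (789670.242, 7890016.666) m.
P3 (-18.6129°, -61.0314°) → (707702.104, 7940864.238) m.

P1: E 748179 m, N 7907510 m; P2: E 789670 m, N 7890017 m; P3: E 707702 m, N 7940864 m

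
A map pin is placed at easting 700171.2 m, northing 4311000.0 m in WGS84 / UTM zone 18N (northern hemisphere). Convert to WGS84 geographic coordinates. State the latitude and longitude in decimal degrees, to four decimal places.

Zone 18N: λ₀ = -75°, k₀ = 0.9996, false easting 500000 m.
Meridian distance M = (N − FN)/k₀ = 4312725.1 m.
Inverse transverse Mercator on WGS84 gives φ = 38.92510011°, λ = -72.69089976°.

lat 38.9251°, lon -72.6909°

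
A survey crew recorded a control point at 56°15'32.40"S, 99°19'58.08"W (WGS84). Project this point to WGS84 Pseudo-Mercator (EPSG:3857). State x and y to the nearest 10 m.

Web Mercator is spherical with R = a = 6378137 m.
x = R·λ = 6378137 × -1.733684415 = -11057676.715 m.
y = R·ln tan(π/4 + φ/2) = 6378137 × -1.193161726 = -7610148.954 m.

x -11057680 m, y -7610150 m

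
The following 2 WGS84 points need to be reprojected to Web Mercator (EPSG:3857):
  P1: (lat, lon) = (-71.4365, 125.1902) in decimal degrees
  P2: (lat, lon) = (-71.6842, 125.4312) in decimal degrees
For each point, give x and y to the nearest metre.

Web Mercator: x = R·λ, y = R·ln tan(π/4+φ/2), R = 6378137 m.
P1 (-71.4365°, 125.1902°) → (13936109.316, -11553199.235) m.
P2 (-71.6842°, 125.4312°) → (13962937.314, -11640375.198) m.

P1: x 13936109 m, y -11553199 m; P2: x 13962937 m, y -11640375 m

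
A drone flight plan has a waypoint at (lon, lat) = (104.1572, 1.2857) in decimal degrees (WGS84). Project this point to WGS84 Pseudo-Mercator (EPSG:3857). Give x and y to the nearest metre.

Web Mercator is spherical with R = a = 6378137 m.
x = R·λ = 6378137 × 1.817886080 = 11594726.466 m.
y = R·ln tan(π/4 + φ/2) = 6378137 × 0.022441582 = 143135.482 m.

x 11594726 m, y 143135 m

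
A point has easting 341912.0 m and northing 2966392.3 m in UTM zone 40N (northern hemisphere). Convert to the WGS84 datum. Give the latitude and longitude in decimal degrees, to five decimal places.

Zone 40N: λ₀ = 57°, k₀ = 0.9996, false easting 500000 m.
Meridian distance M = (N − FN)/k₀ = 2967579.3 m.
Inverse transverse Mercator on WGS84 gives φ = 26.81010043°, λ = 55.40940030°.

lat 26.81010°, lon 55.40940°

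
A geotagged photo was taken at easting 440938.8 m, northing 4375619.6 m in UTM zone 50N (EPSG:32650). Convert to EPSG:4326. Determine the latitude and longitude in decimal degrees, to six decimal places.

Zone 50N: λ₀ = 117°, k₀ = 0.9996, false easting 500000 m.
Meridian distance M = (N − FN)/k₀ = 4377370.5 m.
Inverse transverse Mercator on WGS84 gives φ = 39.52819999°, λ = 116.31279961°.

lat 39.528200°, lon 116.312800°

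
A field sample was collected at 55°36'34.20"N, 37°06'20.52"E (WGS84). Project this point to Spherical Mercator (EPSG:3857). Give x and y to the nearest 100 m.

x 4130600 m, y 7481100 m

Web Mercator is spherical with R = a = 6378137 m.
x = R·λ = 6378137 × 0.647616636 = 4130587.630 m.
y = R·ln tan(π/4 + φ/2) = 6378137 × 1.172923642 = 7481067.677 m.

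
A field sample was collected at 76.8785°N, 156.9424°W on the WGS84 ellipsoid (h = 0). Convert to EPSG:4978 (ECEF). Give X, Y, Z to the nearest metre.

WGS84: a = 6378137 m, e² = 0.006694380; N(φ) = a/√(1−e²sin²φ) = 6398482.527 m.
X = (N+h)·cosφ·cosλ = -1336519.901 m; Y = (N+h)·cosφ·sinλ = -568905.424 m; Z = (N(1−e²)+h)·sinφ = 6189708.062 m.

X -1336520 m, Y -568905 m, Z 6189708 m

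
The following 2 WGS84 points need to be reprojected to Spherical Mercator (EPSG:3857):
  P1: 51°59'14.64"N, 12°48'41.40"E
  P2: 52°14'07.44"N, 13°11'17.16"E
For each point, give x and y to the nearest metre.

P1: x 1426170 m, y 6797848 m; P2: x 1468093 m, y 6842801 m

Web Mercator: x = R·λ, y = R·ln tan(π/4+φ/2), R = 6378137 m.
P1 (51.9874°, 12.8115°) → (1426169.656, 6797847.533) m.
P2 (52.2354°, 13.1881°) → (1468092.577, 6842801.221) m.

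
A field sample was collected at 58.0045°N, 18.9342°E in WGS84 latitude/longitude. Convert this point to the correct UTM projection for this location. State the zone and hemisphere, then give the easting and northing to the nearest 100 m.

Longitude 18.9342° lies in the 6° band [18°, 24°), giving zone 34; latitude is north of the equator, so 34N.
Zone 34 central meridian λ₀ = 6×34 − 183 = 21°; Δλ = -2.0658°.
Transverse Mercator on WGS84 with k₀ = 0.9996 gives E = 377919.106 m, N = 6431077.962 m.

Zone 34N: E 377900 m, N 6431100 m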